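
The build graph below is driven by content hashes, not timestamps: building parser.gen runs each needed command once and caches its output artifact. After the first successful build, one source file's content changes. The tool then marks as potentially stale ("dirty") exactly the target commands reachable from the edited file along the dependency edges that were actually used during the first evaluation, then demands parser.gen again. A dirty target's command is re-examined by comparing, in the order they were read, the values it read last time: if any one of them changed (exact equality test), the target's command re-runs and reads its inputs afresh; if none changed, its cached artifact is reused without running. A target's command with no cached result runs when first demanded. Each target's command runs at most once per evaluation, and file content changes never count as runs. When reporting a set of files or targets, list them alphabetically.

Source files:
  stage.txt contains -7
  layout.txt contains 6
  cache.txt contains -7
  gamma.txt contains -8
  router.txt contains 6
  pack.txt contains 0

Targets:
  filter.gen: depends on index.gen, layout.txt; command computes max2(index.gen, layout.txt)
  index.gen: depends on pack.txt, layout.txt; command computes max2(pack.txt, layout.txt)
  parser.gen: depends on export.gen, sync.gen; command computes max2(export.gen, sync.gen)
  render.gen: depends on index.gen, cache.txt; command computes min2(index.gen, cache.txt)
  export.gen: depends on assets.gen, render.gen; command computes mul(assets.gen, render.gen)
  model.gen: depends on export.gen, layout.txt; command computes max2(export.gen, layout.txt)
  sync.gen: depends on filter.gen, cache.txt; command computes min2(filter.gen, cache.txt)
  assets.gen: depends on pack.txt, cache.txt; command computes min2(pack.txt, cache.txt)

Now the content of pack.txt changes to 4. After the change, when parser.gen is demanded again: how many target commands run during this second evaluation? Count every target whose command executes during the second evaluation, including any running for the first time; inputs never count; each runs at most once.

Initial pass — values computed on the first demand:
  assets.gen = min2(0, -7) = -7
  index.gen = max2(0, 6) = 6
  filter.gen = max2(6, 6) = 6
  render.gen = min2(6, -7) = -7
  export.gen = mul(-7, -7) = 49
  sync.gen = min2(6, -7) = -7
  parser.gen = max2(49, -7) = 49

Second demand — change propagation:
  assets.gen: re-runs because pack.txt 0->4; new result -7 (unchanged).
  index.gen: re-runs because pack.txt 0->4; new result 6 (unchanged).
  filter.gen: re-examined; everything it read last time is the same (index.gen unchanged, layout.txt unchanged) — cache 6 kept, no run.
  render.gen: re-examined; everything it read last time is the same (index.gen unchanged, cache.txt unchanged) — cache -7 kept, no run.
  export.gen: re-examined; everything it read last time is the same (assets.gen unchanged, render.gen unchanged) — cache 49 kept, no run.
  sync.gen: re-examined; everything it read last time is the same (filter.gen unchanged, cache.txt unchanged) — cache -7 kept, no run.
  parser.gen: re-examined; everything it read last time is the same (export.gen unchanged, sync.gen unchanged) — cache 49 kept, no run.

The important point: at filter.gen every value read last time is unchanged, so the dirty flag clears without a run.

Run set: assets.gen, index.gen (2 run).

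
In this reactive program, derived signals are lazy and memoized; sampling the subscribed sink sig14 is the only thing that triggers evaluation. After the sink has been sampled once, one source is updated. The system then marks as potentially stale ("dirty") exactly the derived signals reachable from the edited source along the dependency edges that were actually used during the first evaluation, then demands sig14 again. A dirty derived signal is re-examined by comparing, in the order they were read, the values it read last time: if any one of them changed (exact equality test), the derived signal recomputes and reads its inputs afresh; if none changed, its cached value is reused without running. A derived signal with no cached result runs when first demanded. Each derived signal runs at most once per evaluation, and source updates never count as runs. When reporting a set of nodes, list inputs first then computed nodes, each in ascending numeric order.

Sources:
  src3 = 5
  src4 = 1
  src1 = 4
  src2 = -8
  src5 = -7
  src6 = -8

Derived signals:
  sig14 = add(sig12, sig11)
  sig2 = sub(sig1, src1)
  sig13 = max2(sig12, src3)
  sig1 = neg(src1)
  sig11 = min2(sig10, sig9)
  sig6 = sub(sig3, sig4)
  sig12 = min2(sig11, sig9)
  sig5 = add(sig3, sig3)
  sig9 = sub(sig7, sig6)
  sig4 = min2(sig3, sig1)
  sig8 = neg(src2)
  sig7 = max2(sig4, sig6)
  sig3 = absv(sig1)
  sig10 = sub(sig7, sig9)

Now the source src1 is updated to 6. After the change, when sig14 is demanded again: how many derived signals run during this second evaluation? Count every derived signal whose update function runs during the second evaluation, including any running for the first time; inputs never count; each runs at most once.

8 derived signals run: sig1, sig3, sig4, sig6, sig7, sig9, sig10, sig11.
Note where the cutoff bites: sig12 is checked, finds nothing changed, and keeps its cache.

First demand of the output computes:
  sig1 = neg(4) = -4
  sig3 = absv(-4) = 4
  sig4 = min2(4, -4) = -4
  sig6 = sub(4, -4) = 8
  sig7 = max2(-4, 8) = 8
  sig9 = sub(8, 8) = 0
  sig10 = sub(8, 0) = 8
  sig11 = min2(8, 0) = 0
  sig12 = min2(0, 0) = 0
  sig14 = add(0, 0) = 0

After the edit, cleaning proceeds:
  sig1: a read changed (src1 4->6) — executes, giving -6.
  sig3: a read changed (sig1 -4->-6) — executes, giving 6.
  sig4: a read changed (sig3 4->6; sig1 -4->-6) — executes, giving -6.
  sig6: a read changed (sig3 4->6; sig4 -4->-6) — executes, giving 12.
  sig7: a read changed (sig4 -4->-6; sig6 8->12) — executes, giving 12.
  sig9: a read changed (sig7 8->12; sig6 8->12) — executes, giving 0 — identical to its old value.
  sig10: a read changed (sig7 8->12) — executes, giving 12.
  sig11: a read changed (sig10 8->12) — executes, giving 0 — identical to its old value.
  sig12: dirty, but its reads are unchanged (sig11 unchanged, sig9 unchanged); cached 0 stands.
  sig14: dirty, but its reads are unchanged (sig12 unchanged, sig11 unchanged); cached 0 stands.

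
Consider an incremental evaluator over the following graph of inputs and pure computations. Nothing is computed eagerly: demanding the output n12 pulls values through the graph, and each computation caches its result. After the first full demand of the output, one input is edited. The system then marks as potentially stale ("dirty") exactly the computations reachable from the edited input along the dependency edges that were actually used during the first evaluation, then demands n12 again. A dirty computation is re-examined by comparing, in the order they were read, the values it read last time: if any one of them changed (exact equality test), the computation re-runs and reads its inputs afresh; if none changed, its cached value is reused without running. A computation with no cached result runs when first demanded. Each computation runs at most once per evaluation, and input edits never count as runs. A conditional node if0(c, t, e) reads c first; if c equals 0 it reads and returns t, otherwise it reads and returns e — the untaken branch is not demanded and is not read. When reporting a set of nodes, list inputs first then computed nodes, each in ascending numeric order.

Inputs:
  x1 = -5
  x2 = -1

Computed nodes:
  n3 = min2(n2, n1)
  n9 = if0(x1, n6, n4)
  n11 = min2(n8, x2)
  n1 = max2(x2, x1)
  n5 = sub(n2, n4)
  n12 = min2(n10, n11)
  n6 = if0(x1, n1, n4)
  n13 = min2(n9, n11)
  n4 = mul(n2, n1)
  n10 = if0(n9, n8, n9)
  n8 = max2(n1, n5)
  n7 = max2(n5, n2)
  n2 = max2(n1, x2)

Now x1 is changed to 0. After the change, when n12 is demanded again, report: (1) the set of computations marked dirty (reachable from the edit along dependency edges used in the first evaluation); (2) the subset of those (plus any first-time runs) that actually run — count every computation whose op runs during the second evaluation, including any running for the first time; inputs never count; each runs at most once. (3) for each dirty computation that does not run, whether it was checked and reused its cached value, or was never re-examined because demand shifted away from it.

Initial pass — values computed on the first demand:
  n1 = max2(-1, -5) = -1
  n2 = max2(-1, -1) = -1
  n4 = mul(-1, -1) = 1
  n5 = sub(-1, 1) = -2
  n8 = max2(-1, -2) = -1
  n9 = if0(x1=-5 -> else branch n4) = 1
  n10 = if0(n9=1 -> else branch n9) = 1
  n11 = min2(-1, -1) = -1
  n12 = min2(1, -1) = -1

Second demand — change propagation:
  n1: re-runs because x1 -5->0; new result 0.
  n2: re-runs because n1 -1->0; new result 0.
  n4: re-runs because n2 -1->0; n1 -1->0; new result 0.
  n5: re-runs because n2 -1->0; n4 1->0; new result 0.
  n6: newly demanded (no cache) — executes and yields 0.
  n8: re-runs because n1 -1->0; n5 -2->0; new result 0.
  n9: re-runs because x1 -5->0; n4 1->0; new result 0.
  n10: re-runs because n9 1->0; n9 1->0; new result 0.
  n11: re-runs because n8 -1->0; new result -1 (unchanged).
  n12: re-runs because n10 1->0; new result -1 (unchanged).

The important point: the flipped condition pulls in fresh nodes; n6 runs for the first time.

Dirty set: n1, n2, n4, n5, n8, n9, n10, n11, n12.
Run set: n1, n2, n4, n5, n6, n8, n9, n10, n11, n12 (10 run).
All dirty computations ended up running.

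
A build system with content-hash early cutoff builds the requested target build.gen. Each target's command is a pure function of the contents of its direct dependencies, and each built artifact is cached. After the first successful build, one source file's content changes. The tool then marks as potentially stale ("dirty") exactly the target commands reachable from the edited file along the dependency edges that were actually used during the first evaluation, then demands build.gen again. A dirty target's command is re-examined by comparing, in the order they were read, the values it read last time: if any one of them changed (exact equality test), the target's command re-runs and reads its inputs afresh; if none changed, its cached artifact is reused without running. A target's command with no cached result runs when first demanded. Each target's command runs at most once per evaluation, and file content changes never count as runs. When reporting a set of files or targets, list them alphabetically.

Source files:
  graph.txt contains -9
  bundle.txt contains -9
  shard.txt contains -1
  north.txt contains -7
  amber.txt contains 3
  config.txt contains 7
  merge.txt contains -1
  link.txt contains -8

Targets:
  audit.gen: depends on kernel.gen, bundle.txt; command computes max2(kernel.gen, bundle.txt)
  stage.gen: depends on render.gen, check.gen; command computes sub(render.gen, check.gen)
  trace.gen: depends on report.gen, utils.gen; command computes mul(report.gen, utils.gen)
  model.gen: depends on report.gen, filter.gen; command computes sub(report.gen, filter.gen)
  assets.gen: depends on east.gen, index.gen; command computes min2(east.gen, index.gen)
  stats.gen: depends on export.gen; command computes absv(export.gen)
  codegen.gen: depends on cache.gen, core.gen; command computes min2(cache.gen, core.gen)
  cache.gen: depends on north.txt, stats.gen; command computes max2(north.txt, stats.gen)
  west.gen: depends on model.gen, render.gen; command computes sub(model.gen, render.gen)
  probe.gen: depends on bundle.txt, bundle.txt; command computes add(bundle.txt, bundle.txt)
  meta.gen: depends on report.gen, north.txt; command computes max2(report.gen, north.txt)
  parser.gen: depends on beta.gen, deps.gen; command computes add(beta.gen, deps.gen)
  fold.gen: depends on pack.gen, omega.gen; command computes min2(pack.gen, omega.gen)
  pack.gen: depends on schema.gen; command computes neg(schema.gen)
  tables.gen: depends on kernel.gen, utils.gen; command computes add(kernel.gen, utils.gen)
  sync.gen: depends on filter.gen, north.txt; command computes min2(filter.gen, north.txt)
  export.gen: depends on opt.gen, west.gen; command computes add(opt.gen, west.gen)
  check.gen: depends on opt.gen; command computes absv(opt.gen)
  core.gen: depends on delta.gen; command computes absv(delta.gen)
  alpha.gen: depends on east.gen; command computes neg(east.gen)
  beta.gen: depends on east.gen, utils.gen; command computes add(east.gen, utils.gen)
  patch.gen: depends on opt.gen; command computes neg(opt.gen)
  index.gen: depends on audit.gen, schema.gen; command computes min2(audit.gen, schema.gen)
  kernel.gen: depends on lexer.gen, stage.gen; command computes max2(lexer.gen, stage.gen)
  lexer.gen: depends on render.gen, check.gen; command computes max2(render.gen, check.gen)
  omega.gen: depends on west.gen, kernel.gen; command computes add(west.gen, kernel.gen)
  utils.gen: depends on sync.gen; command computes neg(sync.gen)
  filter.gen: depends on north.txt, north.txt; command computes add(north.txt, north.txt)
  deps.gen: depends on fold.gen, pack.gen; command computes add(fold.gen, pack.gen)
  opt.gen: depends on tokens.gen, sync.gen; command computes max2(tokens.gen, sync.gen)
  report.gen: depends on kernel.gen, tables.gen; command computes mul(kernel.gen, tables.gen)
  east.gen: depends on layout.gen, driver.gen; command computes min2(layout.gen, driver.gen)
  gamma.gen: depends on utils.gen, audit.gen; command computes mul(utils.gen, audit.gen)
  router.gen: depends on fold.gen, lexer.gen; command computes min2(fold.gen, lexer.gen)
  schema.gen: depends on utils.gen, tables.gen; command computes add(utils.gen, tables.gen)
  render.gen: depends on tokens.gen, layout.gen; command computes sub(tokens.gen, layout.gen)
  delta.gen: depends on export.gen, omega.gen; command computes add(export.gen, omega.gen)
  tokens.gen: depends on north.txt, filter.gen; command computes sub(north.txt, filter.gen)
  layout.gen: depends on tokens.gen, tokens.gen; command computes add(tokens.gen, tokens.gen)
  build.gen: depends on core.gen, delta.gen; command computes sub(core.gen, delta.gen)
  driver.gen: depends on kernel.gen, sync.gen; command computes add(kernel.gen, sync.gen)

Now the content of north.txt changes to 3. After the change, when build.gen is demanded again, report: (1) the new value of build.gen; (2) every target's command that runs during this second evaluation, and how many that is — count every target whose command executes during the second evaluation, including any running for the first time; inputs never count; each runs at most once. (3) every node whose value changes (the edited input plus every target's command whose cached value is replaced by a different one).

First evaluation (everything demanded from the output):
  filter.gen = add(-7, -7) = -14
  sync.gen = min2(-14, -7) = -14
  tokens.gen = sub(-7, -14) = 7
  layout.gen = add(7, 7) = 14
  opt.gen = max2(7, -14) = 7
  check.gen = absv(7) = 7
  render.gen = sub(7, 14) = -7
  lexer.gen = max2(-7, 7) = 7
  stage.gen = sub(-7, 7) = -14
  kernel.gen = max2(7, -14) = 7
  utils.gen = neg(-14) = 14
  tables.gen = add(7, 14) = 21
  report.gen = mul(7, 21) = 147
  model.gen = sub(147, -14) = 161
  west.gen = sub(161, -7) = 168
  export.gen = add(7, 168) = 175
  omega.gen = add(168, 7) = 175
  delta.gen = add(175, 175) = 350
  core.gen = absv(350) = 350
  build.gen = sub(350, 350) = 0

Propagation after the edit:
  filter.gen: runs — north.txt -7->3; north.txt -7->3; result 6.
  sync.gen: runs — filter.gen -14->6; north.txt -7->3; result 3.
  tokens.gen: runs — north.txt -7->3; filter.gen -14->6; result -3.
  layout.gen: runs — tokens.gen 7->-3; tokens.gen 7->-3; result -6.
  opt.gen: runs — tokens.gen 7->-3; sync.gen -14->3; result 3.
  check.gen: runs — opt.gen 7->3; result 3.
  render.gen: runs — tokens.gen 7->-3; layout.gen 14->-6; result 3.
  lexer.gen: runs — render.gen -7->3; check.gen 7->3; result 3.
  stage.gen: runs — render.gen -7->3; check.gen 7->3; result 0.
  kernel.gen: runs — lexer.gen 7->3; stage.gen -14->0; result 3.
  utils.gen: runs — sync.gen -14->3; result -3.
  tables.gen: runs — kernel.gen 7->3; utils.gen 14->-3; result 0.
  report.gen: runs — kernel.gen 7->3; tables.gen 21->0; result 0.
  model.gen: runs — report.gen 147->0; filter.gen -14->6; result -6.
  west.gen: runs — model.gen 161->-6; render.gen -7->3; result -9.
  export.gen: runs — opt.gen 7->3; west.gen 168->-9; result -6.
  omega.gen: runs — west.gen 168->-9; kernel.gen 7->3; result -6.
  delta.gen: runs — export.gen 175->-6; omega.gen 175->-6; result -12.
  core.gen: runs — delta.gen 350->-12; result 12.
  build.gen: runs — core.gen 350->12; delta.gen 350->-12; result 24.

New value of build.gen: 24.
Target commands that run: build.gen, check.gen, core.gen, delta.gen, export.gen, filter.gen, kernel.gen, layout.gen, lexer.gen, model.gen, omega.gen, opt.gen, render.gen, report.gen, stage.gen, sync.gen, tables.gen, tokens.gen, utils.gen, west.gen — 20 in total.
Values that change: build.gen, check.gen, core.gen, delta.gen, export.gen, filter.gen, kernel.gen, layout.gen, lexer.gen, model.gen, north.txt, omega.gen, opt.gen, render.gen, report.gen, stage.gen, sync.gen, tables.gen, tokens.gen, utils.gen, west.gen.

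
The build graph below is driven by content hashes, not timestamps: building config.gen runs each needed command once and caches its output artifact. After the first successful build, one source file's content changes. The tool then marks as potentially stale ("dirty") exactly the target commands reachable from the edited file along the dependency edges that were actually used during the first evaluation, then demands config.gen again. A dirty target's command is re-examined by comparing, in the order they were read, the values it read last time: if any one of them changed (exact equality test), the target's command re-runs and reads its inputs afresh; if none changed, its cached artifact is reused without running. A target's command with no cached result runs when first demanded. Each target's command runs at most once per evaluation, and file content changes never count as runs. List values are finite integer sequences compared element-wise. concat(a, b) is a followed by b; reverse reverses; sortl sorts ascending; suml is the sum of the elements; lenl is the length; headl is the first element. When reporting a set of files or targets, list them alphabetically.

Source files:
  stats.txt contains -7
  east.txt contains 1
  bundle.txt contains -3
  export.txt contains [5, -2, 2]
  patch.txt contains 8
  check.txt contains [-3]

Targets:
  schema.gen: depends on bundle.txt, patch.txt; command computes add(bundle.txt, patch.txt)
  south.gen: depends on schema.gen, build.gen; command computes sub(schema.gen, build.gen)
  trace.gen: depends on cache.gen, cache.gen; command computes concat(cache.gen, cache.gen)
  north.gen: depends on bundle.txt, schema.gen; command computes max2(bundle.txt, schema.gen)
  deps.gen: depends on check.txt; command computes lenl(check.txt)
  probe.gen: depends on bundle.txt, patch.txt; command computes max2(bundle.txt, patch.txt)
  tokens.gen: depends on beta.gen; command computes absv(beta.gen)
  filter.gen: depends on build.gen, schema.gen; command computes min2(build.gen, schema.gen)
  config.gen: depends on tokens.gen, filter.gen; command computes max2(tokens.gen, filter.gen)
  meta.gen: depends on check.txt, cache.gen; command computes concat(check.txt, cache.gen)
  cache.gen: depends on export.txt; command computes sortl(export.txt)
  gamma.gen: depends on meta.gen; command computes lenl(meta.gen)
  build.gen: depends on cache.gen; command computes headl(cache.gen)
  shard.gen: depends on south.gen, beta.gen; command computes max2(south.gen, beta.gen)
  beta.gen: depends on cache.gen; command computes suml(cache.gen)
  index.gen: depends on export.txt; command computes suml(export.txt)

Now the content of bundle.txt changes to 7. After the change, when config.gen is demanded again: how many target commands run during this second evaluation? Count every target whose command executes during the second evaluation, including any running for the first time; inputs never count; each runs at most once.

Run set: filter.gen, schema.gen (2 run).
The important point: filter.gen recomputes to an identical value, and the output ends up unchanged.

Initial pass — values computed on the first demand:
  cache.gen = sortl([5, -2, 2]) = [-2, 2, 5]
  beta.gen = suml([-2, 2, 5]) = 5
  build.gen = headl([-2, 2, 5]) = -2
  schema.gen = add(-3, 8) = 5
  filter.gen = min2(-2, 5) = -2
  tokens.gen = absv(5) = 5
  config.gen = max2(5, -2) = 5

Second demand — change propagation:
  schema.gen: re-runs because bundle.txt -3->7; new result 15.
  filter.gen: re-runs because schema.gen 5->15; new result -2 (unchanged).
  config.gen: re-examined; everything it read last time is the same (tokens.gen unchanged, filter.gen unchanged) — cache 5 kept, no run.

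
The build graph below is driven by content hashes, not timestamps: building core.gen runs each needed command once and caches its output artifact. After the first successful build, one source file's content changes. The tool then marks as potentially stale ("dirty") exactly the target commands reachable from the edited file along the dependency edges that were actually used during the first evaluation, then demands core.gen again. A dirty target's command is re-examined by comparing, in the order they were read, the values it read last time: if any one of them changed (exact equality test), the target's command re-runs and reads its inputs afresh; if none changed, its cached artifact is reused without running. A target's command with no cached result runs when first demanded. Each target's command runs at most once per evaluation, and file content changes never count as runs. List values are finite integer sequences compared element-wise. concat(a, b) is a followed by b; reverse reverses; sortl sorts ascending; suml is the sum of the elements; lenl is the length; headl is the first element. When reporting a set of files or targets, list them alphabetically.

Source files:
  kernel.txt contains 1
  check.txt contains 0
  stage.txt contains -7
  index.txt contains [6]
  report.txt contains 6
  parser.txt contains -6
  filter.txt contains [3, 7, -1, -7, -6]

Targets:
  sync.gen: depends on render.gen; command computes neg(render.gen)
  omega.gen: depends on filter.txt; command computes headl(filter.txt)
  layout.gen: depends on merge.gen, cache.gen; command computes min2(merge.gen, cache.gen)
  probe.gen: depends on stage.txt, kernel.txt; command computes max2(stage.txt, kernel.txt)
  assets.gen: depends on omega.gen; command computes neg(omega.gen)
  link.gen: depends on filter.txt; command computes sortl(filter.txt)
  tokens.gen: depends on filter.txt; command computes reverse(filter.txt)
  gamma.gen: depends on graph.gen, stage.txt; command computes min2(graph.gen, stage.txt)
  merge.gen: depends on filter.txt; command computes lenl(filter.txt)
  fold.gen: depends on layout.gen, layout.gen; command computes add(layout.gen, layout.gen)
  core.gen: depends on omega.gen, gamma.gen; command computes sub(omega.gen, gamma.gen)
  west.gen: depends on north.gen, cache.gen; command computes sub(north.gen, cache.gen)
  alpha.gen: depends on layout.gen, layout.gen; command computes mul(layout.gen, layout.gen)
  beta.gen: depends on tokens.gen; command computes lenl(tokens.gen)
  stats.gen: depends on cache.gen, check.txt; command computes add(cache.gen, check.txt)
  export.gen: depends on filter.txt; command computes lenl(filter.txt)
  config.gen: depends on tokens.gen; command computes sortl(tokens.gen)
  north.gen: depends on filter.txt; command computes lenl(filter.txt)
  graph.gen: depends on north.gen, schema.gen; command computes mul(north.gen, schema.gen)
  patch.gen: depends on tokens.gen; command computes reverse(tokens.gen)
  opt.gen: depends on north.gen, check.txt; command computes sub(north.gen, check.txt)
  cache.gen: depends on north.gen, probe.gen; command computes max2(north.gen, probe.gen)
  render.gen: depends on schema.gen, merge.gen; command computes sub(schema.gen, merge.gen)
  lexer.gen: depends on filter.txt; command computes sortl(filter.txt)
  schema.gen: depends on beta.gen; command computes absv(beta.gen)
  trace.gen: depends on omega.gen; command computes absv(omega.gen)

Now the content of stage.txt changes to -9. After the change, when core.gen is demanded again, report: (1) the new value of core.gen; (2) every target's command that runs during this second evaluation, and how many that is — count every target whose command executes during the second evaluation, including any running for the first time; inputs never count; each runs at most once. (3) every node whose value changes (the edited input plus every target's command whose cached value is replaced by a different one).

core.gen now evaluates to 12.
Run set: core.gen, gamma.gen (2 run).
Changed values: core.gen, gamma.gen, stage.txt.

Initial pass — values computed on the first demand:
  north.gen = lenl([3, 7, -1, -7, -6]) = 5
  omega.gen = headl([3, 7, -1, -7, -6]) = 3
  tokens.gen = reverse([3, 7, -1, -7, -6]) = [-6, -7, -1, 7, 3]
  beta.gen = lenl([-6, -7, -1, 7, 3]) = 5
  schema.gen = absv(5) = 5
  graph.gen = mul(5, 5) = 25
  gamma.gen = min2(25, -7) = -7
  core.gen = sub(3, -7) = 10

Second demand — change propagation:
  gamma.gen: re-runs because stage.txt -7->-9; new result -9.
  core.gen: re-runs because gamma.gen -7->-9; new result 12.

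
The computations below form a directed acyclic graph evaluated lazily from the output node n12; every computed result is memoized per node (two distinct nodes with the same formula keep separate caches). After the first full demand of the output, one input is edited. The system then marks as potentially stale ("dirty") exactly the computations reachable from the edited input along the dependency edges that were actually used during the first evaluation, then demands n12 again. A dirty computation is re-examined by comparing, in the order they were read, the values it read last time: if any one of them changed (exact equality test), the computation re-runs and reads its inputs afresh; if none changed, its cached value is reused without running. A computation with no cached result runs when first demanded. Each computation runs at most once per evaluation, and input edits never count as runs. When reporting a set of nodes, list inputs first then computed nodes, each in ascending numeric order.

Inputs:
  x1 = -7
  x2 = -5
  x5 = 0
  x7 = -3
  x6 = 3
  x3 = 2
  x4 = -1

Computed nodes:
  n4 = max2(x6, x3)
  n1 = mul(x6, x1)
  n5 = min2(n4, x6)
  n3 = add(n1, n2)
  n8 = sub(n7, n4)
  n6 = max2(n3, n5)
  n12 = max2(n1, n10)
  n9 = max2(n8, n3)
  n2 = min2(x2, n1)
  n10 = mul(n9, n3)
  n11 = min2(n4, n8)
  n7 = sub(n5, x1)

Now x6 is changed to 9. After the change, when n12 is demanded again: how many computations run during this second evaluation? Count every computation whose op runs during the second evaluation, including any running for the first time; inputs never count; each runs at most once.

First demand of the output computes:
  n1 = mul(3, -7) = -21
  n2 = min2(-5, -21) = -21
  n3 = add(-21, -21) = -42
  n4 = max2(3, 2) = 3
  n5 = min2(3, 3) = 3
  n7 = sub(3, -7) = 10
  n8 = sub(10, 3) = 7
  n9 = max2(7, -42) = 7
  n10 = mul(7, -42) = -294
  n12 = max2(-21, -294) = -21

After the edit, cleaning proceeds:
  n1: a read changed (x6 3->9) — executes, giving -63.
  n2: a read changed (n1 -21->-63) — executes, giving -63.
  n3: a read changed (n1 -21->-63; n2 -21->-63) — executes, giving -126.
  n4: a read changed (x6 3->9) — executes, giving 9.
  n5: a read changed (n4 3->9; x6 3->9) — executes, giving 9.
  n7: a read changed (n5 3->9) — executes, giving 16.
  n8: a read changed (n7 10->16; n4 3->9) — executes, giving 7 — identical to its old value.
  n9: a read changed (n3 -42->-126) — executes, giving 7 — identical to its old value.
  n10: a read changed (n3 -42->-126) — executes, giving -882.
  n12: a read changed (n1 -21->-63; n10 -294->-882) — executes, giving -63.

10 computations run: n1, n2, n3, n4, n5, n7, n8, n9, n10, n12.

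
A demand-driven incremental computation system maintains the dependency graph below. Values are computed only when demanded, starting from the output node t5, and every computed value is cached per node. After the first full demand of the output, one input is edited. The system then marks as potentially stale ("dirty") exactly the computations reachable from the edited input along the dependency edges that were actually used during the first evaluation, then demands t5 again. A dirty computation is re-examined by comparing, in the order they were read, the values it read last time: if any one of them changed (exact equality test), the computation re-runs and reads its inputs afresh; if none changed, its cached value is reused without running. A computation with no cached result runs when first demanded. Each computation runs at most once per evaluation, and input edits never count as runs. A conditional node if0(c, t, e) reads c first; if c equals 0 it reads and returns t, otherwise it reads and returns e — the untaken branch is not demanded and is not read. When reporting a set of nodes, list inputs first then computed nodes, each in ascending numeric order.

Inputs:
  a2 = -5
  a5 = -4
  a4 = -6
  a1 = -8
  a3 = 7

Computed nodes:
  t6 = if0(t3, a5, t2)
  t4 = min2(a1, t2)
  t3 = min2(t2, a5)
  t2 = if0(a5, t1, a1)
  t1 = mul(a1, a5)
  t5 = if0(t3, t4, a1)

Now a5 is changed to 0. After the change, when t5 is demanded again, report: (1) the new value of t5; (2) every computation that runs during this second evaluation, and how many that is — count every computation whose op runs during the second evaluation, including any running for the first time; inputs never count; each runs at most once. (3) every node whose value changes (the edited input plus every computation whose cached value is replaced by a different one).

First evaluation (everything demanded from the output):
  t2 = if0(a5=-4 -> else branch a1) = -8
  t3 = min2(-8, -4) = -8
  t5 = if0(t3=-8 -> else branch a1) = -8

Propagation after the edit:
  t1: demanded for the first time — runs, produces 0.
  t2: runs — a5 -4->0; result 0.
  t3: runs — t2 -8->0; a5 -4->0; result 0.
  t4: demanded for the first time — runs, produces -8.
  t5: runs — t3 -8->0; result -8 (same value as before).

Key observation: a condition flipped, so demand reaches new nodes — t1, t4 run for the first time.

New value of t5: -8.
Computations that run: t1, t2, t3, t4, t5 — 5 in total.
Values that change: a5, t2, t3.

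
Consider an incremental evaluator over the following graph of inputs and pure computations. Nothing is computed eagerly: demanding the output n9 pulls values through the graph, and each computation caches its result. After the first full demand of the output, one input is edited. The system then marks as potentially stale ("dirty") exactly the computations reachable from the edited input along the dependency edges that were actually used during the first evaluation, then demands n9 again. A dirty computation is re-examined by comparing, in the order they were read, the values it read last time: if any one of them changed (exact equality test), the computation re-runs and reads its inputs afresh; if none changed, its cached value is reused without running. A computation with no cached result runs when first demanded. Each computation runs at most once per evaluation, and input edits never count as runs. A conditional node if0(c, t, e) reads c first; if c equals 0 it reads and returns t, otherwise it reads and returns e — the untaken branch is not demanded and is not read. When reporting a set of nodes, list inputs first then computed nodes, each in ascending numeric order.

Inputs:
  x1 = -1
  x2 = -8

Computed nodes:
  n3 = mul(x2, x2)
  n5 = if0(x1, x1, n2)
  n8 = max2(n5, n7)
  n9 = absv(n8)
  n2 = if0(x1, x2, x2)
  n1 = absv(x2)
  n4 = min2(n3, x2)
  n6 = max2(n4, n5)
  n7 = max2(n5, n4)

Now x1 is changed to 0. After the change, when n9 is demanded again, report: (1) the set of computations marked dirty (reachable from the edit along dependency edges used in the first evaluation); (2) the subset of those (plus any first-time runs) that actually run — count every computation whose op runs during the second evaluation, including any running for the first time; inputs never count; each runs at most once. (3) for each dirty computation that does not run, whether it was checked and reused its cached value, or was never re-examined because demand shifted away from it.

Dirty set: n2, n5, n7, n8, n9.
Run set: n5, n7, n8, n9 (4 run).
Left stale — demand moved off them: n2.
The important point: the flipped condition redirects demand; n2 is left stale, never re-checked.

Initial pass — values computed on the first demand:
  n2 = if0(x1=-1 -> else branch x2) = -8
  n3 = mul(-8, -8) = 64
  n4 = min2(64, -8) = -8
  n5 = if0(x1=-1 -> else branch n2) = -8
  n7 = max2(-8, -8) = -8
  n8 = max2(-8, -8) = -8
  n9 = absv(-8) = 8

Second demand — change propagation:
  n2: dirty yet unreached — the second evaluation never asks for it.
  n5: re-runs because x1 -1->0; new result 0.
  n7: re-runs because n5 -8->0; new result 0.
  n8: re-runs because n5 -8->0; n7 -8->0; new result 0.
  n9: re-runs because n8 -8->0; new result 0.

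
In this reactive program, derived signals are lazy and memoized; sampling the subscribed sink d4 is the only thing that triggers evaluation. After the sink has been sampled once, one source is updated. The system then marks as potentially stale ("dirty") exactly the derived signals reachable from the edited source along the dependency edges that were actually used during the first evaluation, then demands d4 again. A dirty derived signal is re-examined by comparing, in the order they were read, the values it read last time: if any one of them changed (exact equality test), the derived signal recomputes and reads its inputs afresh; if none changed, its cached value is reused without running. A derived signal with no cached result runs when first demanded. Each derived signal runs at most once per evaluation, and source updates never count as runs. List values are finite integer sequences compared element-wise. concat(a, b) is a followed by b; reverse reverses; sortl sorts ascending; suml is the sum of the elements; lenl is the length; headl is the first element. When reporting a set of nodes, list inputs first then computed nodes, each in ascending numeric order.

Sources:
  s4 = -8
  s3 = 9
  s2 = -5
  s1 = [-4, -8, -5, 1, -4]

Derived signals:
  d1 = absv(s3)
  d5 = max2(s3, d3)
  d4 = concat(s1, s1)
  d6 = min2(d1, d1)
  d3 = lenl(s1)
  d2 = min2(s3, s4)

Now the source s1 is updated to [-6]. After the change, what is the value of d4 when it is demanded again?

First demand of the output computes:
  d4 = concat([-4, -8, -5, 1, -4], [-4, -8, -5, 1, -4]) = [-4, -8, -5, 1, -4, -4, -8, -5, 1, -4]

After the edit, cleaning proceeds:
  d4: a read changed (s1 [-4, -8, -5, 1, -4]->[-6]; s1 [-4, -8, -5, 1, -4]->[-6]) — executes, giving [-6, -6].

Demanding d4 again yields [-6, -6].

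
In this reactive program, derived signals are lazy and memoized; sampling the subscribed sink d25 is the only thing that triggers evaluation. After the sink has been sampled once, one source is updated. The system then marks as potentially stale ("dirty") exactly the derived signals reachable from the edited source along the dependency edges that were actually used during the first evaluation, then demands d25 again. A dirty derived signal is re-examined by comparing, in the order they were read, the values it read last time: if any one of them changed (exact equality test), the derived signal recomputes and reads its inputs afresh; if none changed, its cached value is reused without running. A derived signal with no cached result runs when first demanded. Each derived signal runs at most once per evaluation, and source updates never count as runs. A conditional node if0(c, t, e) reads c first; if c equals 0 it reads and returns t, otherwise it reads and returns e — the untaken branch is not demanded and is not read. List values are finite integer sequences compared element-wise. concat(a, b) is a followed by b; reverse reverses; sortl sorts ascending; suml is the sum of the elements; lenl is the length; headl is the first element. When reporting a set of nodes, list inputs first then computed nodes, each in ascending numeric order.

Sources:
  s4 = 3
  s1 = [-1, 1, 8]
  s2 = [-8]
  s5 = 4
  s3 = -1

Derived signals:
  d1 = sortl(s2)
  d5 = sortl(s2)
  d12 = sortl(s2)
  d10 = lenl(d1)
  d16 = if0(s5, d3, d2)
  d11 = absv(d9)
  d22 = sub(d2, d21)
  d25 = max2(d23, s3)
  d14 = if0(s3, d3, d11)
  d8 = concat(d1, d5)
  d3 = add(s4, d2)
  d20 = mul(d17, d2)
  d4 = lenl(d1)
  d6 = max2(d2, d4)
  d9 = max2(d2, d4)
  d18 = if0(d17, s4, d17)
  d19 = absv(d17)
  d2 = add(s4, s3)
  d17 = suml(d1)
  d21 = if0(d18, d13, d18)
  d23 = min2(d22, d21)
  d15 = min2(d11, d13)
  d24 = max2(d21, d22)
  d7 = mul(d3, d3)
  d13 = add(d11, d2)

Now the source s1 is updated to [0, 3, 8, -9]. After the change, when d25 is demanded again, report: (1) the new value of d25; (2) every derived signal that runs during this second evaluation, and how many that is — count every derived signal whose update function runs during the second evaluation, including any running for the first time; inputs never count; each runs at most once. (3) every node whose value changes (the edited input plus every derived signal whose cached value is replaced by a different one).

Demanding d25 again yields -1.
0 derived signals run: none.
The nodes whose values change: s1.
Note the shortcut — nothing in the graph depends on s1 at all, so no recomputation happens.

First demand of the output computes:
  d1 = sortl([-8]) = [-8]
  d2 = add(3, -1) = 2
  d17 = suml([-8]) = -8
  d18 = if0(d17=-8 -> else branch d17) = -8
  d21 = if0(d18=-8 -> else branch d18) = -8
  d22 = sub(2, -8) = 10
  d23 = min2(10, -8) = -8
  d25 = max2(-8, -1) = -1

After the edit, cleaning proceeds:
  no node depends on s1 at all; the second demand re-runs nothing.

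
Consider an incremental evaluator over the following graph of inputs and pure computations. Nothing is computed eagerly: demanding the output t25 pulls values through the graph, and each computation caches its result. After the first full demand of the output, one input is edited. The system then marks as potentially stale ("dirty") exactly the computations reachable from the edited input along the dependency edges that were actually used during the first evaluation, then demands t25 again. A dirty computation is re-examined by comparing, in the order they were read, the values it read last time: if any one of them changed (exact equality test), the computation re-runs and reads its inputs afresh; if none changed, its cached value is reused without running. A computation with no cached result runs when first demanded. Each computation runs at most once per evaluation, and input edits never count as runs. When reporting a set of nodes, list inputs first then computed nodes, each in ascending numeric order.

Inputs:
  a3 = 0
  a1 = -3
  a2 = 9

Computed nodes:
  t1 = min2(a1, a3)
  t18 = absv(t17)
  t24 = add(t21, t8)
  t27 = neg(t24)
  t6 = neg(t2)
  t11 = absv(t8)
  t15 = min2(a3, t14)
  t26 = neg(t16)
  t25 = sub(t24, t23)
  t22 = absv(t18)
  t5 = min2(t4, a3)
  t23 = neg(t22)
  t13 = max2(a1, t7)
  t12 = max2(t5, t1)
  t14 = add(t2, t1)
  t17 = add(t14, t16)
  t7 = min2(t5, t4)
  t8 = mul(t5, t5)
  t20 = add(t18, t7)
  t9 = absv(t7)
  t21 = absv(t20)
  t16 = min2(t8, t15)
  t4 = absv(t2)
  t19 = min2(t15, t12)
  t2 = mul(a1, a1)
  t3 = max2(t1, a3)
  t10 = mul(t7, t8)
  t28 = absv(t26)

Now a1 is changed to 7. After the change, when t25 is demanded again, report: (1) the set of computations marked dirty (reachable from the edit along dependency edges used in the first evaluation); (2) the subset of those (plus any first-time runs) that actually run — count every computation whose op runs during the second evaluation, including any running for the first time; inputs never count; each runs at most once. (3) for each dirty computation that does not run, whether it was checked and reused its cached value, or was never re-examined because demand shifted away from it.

Dirty set: t1, t2, t4, t5, t7, t8, t14, t15, t16, t17, t18, t20, t21, t22, t23, t24, t25.
Run set: t1, t2, t4, t5, t7, t14, t15, t17, t18, t20, t21, t22, t23, t24, t25 (15 run).
Re-examined without running (cache reused): t8, t16.
The important point: at t8 every value read last time is unchanged, so the dirty flag clears without a run.

Initial pass — values computed on the first demand:
  t1 = min2(-3, 0) = -3
  t2 = mul(-3, -3) = 9
  t4 = absv(9) = 9
  t5 = min2(9, 0) = 0
  t7 = min2(0, 9) = 0
  t8 = mul(0, 0) = 0
  t14 = add(9, -3) = 6
  t15 = min2(0, 6) = 0
  t16 = min2(0, 0) = 0
  t17 = add(6, 0) = 6
  t18 = absv(6) = 6
  t20 = add(6, 0) = 6
  t21 = absv(6) = 6
  t22 = absv(6) = 6
  t23 = neg(6) = -6
  t24 = add(6, 0) = 6
  t25 = sub(6, -6) = 12

Second demand — change propagation:
  t1: re-runs because a1 -3->7; new result 0.
  t2: re-runs because a1 -3->7; a1 -3->7; new result 49.
  t4: re-runs because t2 9->49; new result 49.
  t5: re-runs because t4 9->49; new result 0 (unchanged).
  t7: re-runs because t4 9->49; new result 0 (unchanged).
  t8: re-examined; everything it read last time is the same (t5 unchanged, t5 unchanged) — cache 0 kept, no run.
  t14: re-runs because t2 9->49; t1 -3->0; new result 49.
  t15: re-runs because t14 6->49; new result 0 (unchanged).
  t16: re-examined; everything it read last time is the same (t8 unchanged, t15 unchanged) — cache 0 kept, no run.
  t17: re-runs because t14 6->49; new result 49.
  t18: re-runs because t17 6->49; new result 49.
  t20: re-runs because t18 6->49; new result 49.
  t21: re-runs because t20 6->49; new result 49.
  t22: re-runs because t18 6->49; new result 49.
  t23: re-runs because t22 6->49; new result -49.
  t24: re-runs because t21 6->49; new result 49.
  t25: re-runs because t24 6->49; t23 -6->-49; new result 98.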